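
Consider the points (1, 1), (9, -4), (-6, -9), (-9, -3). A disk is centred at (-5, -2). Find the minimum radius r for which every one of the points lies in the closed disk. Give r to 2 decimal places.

14.14

The required radius is the distance from (-5, -2) to the farthest point.
Squared distances: 45, 200, 50, 17.
Maximum is 200, attained at (9, -4).
r = √200 ≈ 14.14.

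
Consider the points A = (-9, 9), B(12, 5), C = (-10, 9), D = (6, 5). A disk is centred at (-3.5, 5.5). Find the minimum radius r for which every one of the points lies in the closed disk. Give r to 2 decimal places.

15.51

The required radius is the distance from (-3.5, 5.5) to the farthest point.
Squared distances: 42.5, 240.5, 54.5, 90.5.
Maximum is 240.5, attained at B.
r = √(240.5) ≈ 15.51.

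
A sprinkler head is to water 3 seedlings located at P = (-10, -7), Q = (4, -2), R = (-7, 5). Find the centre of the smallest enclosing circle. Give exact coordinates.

(-23/6, -13/6)

Side lengths²: PQ² = 221, PR² = 153, QR² = 170.
Since PQ² = 221 < 170 + 153 = 323, the triangle is acute, so the smallest enclosing circle is the circumcircle.
Circumcentre = (-23/6, -13/6), r² = 1105/18.
Centre = (-23/6, -13/6).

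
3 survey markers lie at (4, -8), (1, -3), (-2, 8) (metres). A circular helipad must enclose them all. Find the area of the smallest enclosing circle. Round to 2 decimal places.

229.34

Call the three points A, B, C in the order given.
Side lengths²: AB² = 34, AC² = 292, BC² = 130.
Since AC² = 292 ≥ 130 + 34 = 164, the angle opposite AC is not acute, so the smallest enclosing circle has AC as diameter.
Centre = midpoint of AC = (1, 0), r² = 292/4 = 73.
Area = π·r² = π·73 ≈ 229.34.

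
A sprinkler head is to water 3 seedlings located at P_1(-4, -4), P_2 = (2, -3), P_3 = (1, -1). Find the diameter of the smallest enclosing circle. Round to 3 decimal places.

Side lengths²: P_1P_2² = 37, P_1P_3² = 34, P_2P_3² = 5.
Since P_1P_2² = 37 < 34 + 5 = 39, the triangle is acute, so the smallest enclosing circle is the circumcircle.
Circumcentre = (-27/26, -85/26), r² = 3145/338.
Diameter = 2r = 2√(3145/338) ≈ 6.101.

6.101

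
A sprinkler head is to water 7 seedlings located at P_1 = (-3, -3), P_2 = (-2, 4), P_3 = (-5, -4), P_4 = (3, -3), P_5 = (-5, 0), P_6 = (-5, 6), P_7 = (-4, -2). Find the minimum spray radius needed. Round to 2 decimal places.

6.07

The minimum enclosing circle is determined by three boundary points: P_3, P_4, P_6.
Their circumcentre is (-1.5625, 1) with r² = 36.81640625.
The farthest remaining point P_1 is at distance² 18.06640625 ≤ 36.81640625.
r = √(36.81640625) ≈ 6.07.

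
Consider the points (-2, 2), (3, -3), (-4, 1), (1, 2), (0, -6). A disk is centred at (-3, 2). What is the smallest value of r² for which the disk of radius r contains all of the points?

73

The required radius is the distance from (-3, 2) to the farthest point.
Squared distances: 1, 61, 2, 16, 73.
Maximum is 73, attained at (0, -6).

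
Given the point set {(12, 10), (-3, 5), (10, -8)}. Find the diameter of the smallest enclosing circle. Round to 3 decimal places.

Call the three points A, B, C in the order given.
Side lengths²: AB² = 250, AC² = 328, BC² = 338.
Since BC² = 338 < 328 + 250 = 578, the triangle is acute, so the smallest enclosing circle is the circumcircle.
Circumcentre = (6.5, 1.5), r² = 102.5.
Diameter = 2r = 2√(102.5) ≈ 20.248.

20.248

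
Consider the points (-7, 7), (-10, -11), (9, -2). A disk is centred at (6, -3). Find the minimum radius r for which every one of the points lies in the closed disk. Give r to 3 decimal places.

The required radius is the distance from (6, -3) to the farthest point.
Squared distances: 269, 320, 10.
Maximum is 320, attained at (-10, -11).
r = √320 ≈ 17.889.

17.889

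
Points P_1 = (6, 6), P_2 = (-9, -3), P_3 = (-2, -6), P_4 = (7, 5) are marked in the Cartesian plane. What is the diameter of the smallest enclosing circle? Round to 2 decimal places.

By Welzl's lemma the MEC is supported by two points (diametrically opposite) or three points (on a circumcircle).
The farthest pair is P_2–P_4 with squared distance 320. The circle on this segment as diameter has centre (-1, 1) and r² = 320/4 = 80.
Check P_1: distance² to centre = 74 ≤ 80, so it lies inside.
All remaining points lie in this disk, and no smaller disk contains both endpoints, so this is the minimum enclosing circle.
Diameter = 2r = 2√80 ≈ 17.89.

17.89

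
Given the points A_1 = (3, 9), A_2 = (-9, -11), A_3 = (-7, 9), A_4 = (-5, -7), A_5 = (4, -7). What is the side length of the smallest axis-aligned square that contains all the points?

The bounding box has width 13 and height 20.
An axis-aligned square enclosing the set must have side ≥ max(width, height).
So the minimum side is max(13, 20) = 20.

20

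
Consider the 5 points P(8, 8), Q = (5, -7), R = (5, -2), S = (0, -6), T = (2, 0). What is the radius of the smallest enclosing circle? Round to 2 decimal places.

8.06

The minimum enclosing circle of a finite set is fixed by two of the points (as a diameter) or three (as a circumcircle).
The farthest pair is P–S with squared distance 260. The circle on this segment as diameter has centre (4, 1) and r² = 260/4 = 65.
Check Q: distance² to centre = 65 ≤ 65, so it lies inside.
All remaining points lie in this disk, and no smaller disk contains both endpoints, so this is the minimum enclosing circle.
r = √65 ≈ 8.06.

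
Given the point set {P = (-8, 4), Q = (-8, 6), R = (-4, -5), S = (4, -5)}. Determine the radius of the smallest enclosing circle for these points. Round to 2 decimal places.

The minimum enclosing circle of a finite set is fixed by two of the points (as a diameter) or three (as a circumcircle).
The farthest pair is Q–S with squared distance 265. The circle on this segment as diameter has centre (-2, 0.5) and r² = 265/4 = 66.25.
Check P: distance² to centre = 48.25 ≤ 66.25, so it lies inside.
All remaining points lie in this disk, and no smaller disk contains both endpoints, so this is the minimum enclosing circle.
r = √(66.25) ≈ 8.14.

8.14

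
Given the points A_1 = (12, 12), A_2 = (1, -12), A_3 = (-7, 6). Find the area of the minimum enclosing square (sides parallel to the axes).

The bounding box has width 19 and height 24.
An axis-aligned square enclosing the set must have side ≥ max(width, height).
So the minimum side is max(19, 24) = 24.
Area = 24² = 576.

576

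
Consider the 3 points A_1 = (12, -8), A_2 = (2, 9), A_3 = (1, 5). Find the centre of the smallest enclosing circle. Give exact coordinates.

Side lengths²: A_1A_2² = 389, A_1A_3² = 290, A_2A_3² = 17.
Since A_1A_2² = 389 ≥ 290 + 17 = 307, the angle opposite A_1A_2 is not acute, so the smallest enclosing circle has A_1A_2 as diameter.
Centre = midpoint of A_1A_2 = (7, 0.5), r² = 389/4 = 97.25.
Centre = (7, 0.5).

(7, 0.5)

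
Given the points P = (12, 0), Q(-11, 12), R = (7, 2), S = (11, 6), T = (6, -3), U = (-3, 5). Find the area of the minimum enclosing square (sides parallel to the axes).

The bounding box has width 23 and height 15.
An axis-aligned square enclosing the set must have side ≥ max(width, height).
So the minimum side is max(23, 15) = 23.
Area = 23² = 529.

529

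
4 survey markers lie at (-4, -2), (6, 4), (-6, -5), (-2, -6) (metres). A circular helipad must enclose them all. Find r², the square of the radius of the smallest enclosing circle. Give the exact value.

56.25

A smallest enclosing disk is always determined by at most three of the input points on its boundary.
The farthest pair is (6, 4)–(-6, -5) with squared distance 225. The circle on this segment as diameter has centre (0, -0.5) and r² = 225/4 = 56.25.
Check (-4, -2): distance² to centre = 18.25 ≤ 56.25, so it lies inside.
All remaining points lie in this disk, and no smaller disk contains both endpoints, so this is the minimum enclosing circle.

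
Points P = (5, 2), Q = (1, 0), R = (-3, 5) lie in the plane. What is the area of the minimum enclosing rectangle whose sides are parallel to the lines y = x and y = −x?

33

In coordinates u = x + y, v = x − y the rectangle is axis-aligned; the map (x,y)→(u,v) scales areas by 2.
u-values: 7, 1, 2; range = 7 − 1 = 6.
v-values: 3, 1, -8; range = 3 − (-8) = 11.
Area = (6 × 11) / 2 = 33.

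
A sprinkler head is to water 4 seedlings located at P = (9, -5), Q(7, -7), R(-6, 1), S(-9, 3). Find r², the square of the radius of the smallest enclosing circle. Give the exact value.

The farthest pair is P–S with squared distance 388. The circle on this segment as diameter has centre (0, -1) and r² = 388/4 = 97.
Check Q: distance² to centre = 85 ≤ 97, so it lies inside.
All remaining points lie in this disk, and no smaller disk contains both endpoints, so this is the minimum enclosing circle.

97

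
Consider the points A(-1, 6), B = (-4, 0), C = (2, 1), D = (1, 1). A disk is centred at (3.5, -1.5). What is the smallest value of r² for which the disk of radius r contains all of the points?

76.5

The required radius is the distance from (3.5, -1.5) to the farthest point.
Squared distances: 76.5, 58.5, 8.5, 12.5.
Maximum is 76.5, attained at A.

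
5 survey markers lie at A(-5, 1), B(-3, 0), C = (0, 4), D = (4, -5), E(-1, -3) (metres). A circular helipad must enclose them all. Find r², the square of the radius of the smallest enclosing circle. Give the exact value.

The minimum enclosing circle of a finite set is fixed by two of the points (as a diameter) or three (as a circumcircle).
The minimum enclosing circle is determined by three boundary points: A, C, D.
Their circumcentre is (-5/38, -55/38) with r² = 21437/722.
The farthest remaining point B is at distance² 7453/722 ≤ 21437/722.

21437/722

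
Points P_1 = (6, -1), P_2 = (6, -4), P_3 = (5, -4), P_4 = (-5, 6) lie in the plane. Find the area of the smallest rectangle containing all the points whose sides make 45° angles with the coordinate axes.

42

In coordinates u = x + y, v = x − y the rectangle is axis-aligned; the map (x,y)→(u,v) scales areas by 2.
u-values: 5, 2, 1, 1; range = 5 − 1 = 4.
v-values: 7, 10, 9, -11; range = 10 − (-11) = 21.
Area = (4 × 21) / 2 = 42.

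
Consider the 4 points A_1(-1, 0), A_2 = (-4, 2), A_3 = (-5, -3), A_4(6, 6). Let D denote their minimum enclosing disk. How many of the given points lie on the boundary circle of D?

2

The minimum enclosing circle of a finite set is fixed by two of the points (as a diameter) or three (as a circumcircle).
The farthest pair is A_3–A_4 with squared distance 202. The circle on this segment as diameter has centre (0.5, 1.5) and r² = 202/4 = 50.5.
Check A_1: distance² to centre = 4.5 ≤ 50.5, so it lies inside.
All remaining points lie in this disk, and no smaller disk contains both endpoints, so this is the minimum enclosing circle.
The points at distance exactly r from the centre are A_3, A_4 — 2 points.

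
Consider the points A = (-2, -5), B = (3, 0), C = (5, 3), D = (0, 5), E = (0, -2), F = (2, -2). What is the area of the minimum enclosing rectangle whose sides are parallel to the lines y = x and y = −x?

67.5

In coordinates u = x + y, v = x − y the rectangle is axis-aligned; the map (x,y)→(u,v) scales areas by 2.
u-values: -7, 3, 8, 5, -2, 0; range = 8 − (-7) = 15.
v-values: 3, 3, 2, -5, 2, 4; range = 4 − (-5) = 9.
Area = (15 × 9) / 2 = 67.5.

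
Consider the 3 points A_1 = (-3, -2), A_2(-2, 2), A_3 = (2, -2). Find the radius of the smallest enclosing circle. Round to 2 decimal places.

Side lengths²: A_1A_2² = 17, A_1A_3² = 25, A_2A_3² = 32.
Since A_2A_3² = 32 < 25 + 17 = 42, the triangle is acute, so the smallest enclosing circle is the circumcircle.
Circumcentre = (-0.5, -0.5), r² = 8.5.
r = √(8.5) ≈ 2.92.

2.92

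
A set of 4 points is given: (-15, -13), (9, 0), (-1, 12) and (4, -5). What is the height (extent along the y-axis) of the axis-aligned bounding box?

25

max y = 12, min y = -13, so height = 25.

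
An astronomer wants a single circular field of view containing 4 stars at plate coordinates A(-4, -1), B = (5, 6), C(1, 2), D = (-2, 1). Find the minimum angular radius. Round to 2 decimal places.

5.70

The minimum enclosing circle of a finite set is fixed by two of the points (as a diameter) or three (as a circumcircle).
The farthest pair is A–B with squared distance 130. The circle on this segment as diameter has centre (0.5, 2.5) and r² = 130/4 = 32.5.
Check C: distance² to centre = 0.5 ≤ 32.5, so it lies inside.
All remaining points lie in this disk, and no smaller disk contains both endpoints, so this is the minimum enclosing circle.
r = √(32.5) ≈ 5.70.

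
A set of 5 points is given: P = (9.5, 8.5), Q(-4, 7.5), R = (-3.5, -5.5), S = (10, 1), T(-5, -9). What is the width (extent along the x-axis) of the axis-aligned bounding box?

max x = 10, min x = -5, so width = 15.

15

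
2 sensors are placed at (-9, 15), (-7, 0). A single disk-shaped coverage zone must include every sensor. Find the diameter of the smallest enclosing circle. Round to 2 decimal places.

15.13

The smallest circle enclosing two points has them as diameter endpoints.
Centre = midpoint = (-8, 7.5); r² = |(-9, 15)−(-7, 0)|²/4 = 229/4 = 57.25.
Diameter = 2r = 2√(57.25) ≈ 15.13.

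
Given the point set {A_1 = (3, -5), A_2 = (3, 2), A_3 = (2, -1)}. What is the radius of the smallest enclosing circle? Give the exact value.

3.5

Side lengths²: A_1A_2² = 49, A_1A_3² = 17, A_2A_3² = 10.
Since A_1A_2² = 49 ≥ 17 + 10 = 27, the angle opposite A_1A_2 is not acute, so the smallest enclosing circle has A_1A_2 as diameter.
Centre = midpoint of A_1A_2 = (3, -1.5), r² = 49/4 = 12.25.
r = √(12.25) = 3.5.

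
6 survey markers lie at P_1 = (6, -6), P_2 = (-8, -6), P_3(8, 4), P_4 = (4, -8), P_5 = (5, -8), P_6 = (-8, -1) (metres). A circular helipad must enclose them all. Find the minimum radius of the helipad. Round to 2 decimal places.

9.43

The minimum enclosing circle of a finite set is fixed by two of the points (as a diameter) or three (as a circumcircle).
The farthest pair is P_2–P_3 with squared distance 356. The circle on this segment as diameter has centre (0, -1) and r² = 356/4 = 89.
Check P_1: distance² to centre = 61 ≤ 89, so it lies inside.
All remaining points lie in this disk, and no smaller disk contains both endpoints, so this is the minimum enclosing circle.
r = √89 ≈ 9.43.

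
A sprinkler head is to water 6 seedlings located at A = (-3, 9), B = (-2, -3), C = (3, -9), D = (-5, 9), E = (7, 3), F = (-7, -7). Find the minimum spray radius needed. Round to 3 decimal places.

9.849

The minimum enclosing circle of a finite set is fixed by two of the points (as a diameter) or three (as a circumcircle).
The farthest pair is C–D with squared distance 388. The circle on this segment as diameter has centre (-1, 0) and r² = 388/4 = 97.
Check A: distance² to centre = 85 ≤ 97, so it lies inside.
All remaining points lie in this disk, and no smaller disk contains both endpoints, so this is the minimum enclosing circle.
r = √97 ≈ 9.849.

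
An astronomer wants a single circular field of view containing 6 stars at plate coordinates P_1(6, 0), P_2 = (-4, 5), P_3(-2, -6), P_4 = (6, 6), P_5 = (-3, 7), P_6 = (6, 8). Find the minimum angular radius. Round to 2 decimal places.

A smallest enclosing disk is always determined by at most three of the input points on its boundary.
The farthest pair is P_3–P_6 with squared distance 260. The circle on this segment as diameter has centre (2, 1) and r² = 260/4 = 65.
Check P_1: distance² to centre = 17 ≤ 65, so it lies inside.
All remaining points lie in this disk, and no smaller disk contains both endpoints, so this is the minimum enclosing circle.
r = √65 ≈ 8.06.

8.06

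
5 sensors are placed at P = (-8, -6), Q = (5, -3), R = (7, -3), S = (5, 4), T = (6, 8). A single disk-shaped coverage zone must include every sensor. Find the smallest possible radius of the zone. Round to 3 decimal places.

By Welzl's lemma the MEC is supported by two points (diametrically opposite) or three points (on a circumcircle).
The farthest pair is P–T with squared distance 392. The circle on this segment as diameter has centre (-1, 1) and r² = 392/4 = 98.
Check Q: distance² to centre = 52 ≤ 98, so it lies inside.
All remaining points lie in this disk, and no smaller disk contains both endpoints, so this is the minimum enclosing circle.
r = √98 ≈ 9.899.

9.899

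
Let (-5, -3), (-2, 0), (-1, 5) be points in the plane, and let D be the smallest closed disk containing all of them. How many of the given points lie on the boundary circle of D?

Call the three points A, B, C in the order given.
Side lengths²: AB² = 18, AC² = 80, BC² = 26.
Since AC² = 80 ≥ 26 + 18 = 44, the angle opposite AC is not acute, so the smallest enclosing circle has AC as diameter.
Centre = midpoint of AC = (-3, 1), r² = 80/4 = 20.
The points at distance exactly r from the centre are (-5, -3), (-1, 5) — 2 points.

2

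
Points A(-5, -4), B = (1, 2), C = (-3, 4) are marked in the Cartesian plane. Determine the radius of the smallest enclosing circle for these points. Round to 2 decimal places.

Side lengths²: AB² = 72, AC² = 68, BC² = 20.
Since AB² = 72 < 68 + 20 = 88, the triangle is acute, so the smallest enclosing circle is the circumcircle.
Circumcentre = (-8/3, -1/3), r² = 170/9.
r = √(170/9) ≈ 4.35.

4.35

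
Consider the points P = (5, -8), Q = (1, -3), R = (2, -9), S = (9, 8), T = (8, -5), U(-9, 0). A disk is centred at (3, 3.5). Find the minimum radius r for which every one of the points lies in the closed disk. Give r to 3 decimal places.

12.540

The required radius is the distance from (3, 3.5) to the farthest point.
Squared distances: 136.25, 46.25, 157.25, 56.25, 97.25, 156.25.
Maximum is 157.25, attained at R.
r = √(157.25) ≈ 12.540.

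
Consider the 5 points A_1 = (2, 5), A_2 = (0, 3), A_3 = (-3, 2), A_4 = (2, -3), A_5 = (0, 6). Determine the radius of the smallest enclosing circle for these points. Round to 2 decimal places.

By Welzl's lemma the MEC is supported by two points (diametrically opposite) or three points (on a circumcircle).
The farthest pair is A_4–A_5 with squared distance 85. The circle on this segment as diameter has centre (1, 1.5) and r² = 85/4 = 21.25.
Check A_1: distance² to centre = 13.25 ≤ 21.25, so it lies inside.
All remaining points lie in this disk, and no smaller disk contains both endpoints, so this is the minimum enclosing circle.
r = √(21.25) ≈ 4.61.

4.61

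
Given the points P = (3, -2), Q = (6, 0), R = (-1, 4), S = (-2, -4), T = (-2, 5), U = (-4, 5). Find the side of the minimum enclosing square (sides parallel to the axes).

The bounding box has width 10 and height 9.
An axis-aligned square enclosing the set must have side ≥ max(width, height).
So the minimum side is max(10, 9) = 10.

10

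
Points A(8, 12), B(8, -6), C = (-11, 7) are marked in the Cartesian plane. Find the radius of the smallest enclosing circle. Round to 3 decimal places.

11.903

Side lengths²: AB² = 324, AC² = 386, BC² = 530.
Since BC² = 530 < 386 + 324 = 710, the triangle is acute, so the smallest enclosing circle is the circumcircle.
Circumcentre = (4/19, 3), r² = 51145/361.
r = √(51145/361) ≈ 11.903.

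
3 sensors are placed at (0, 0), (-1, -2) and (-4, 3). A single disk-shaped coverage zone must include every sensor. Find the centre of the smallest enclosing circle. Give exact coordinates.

(-2.5, 0.5)

Call the three points A, B, C in the order given.
Side lengths²: AB² = 5, AC² = 25, BC² = 34.
Since BC² = 34 ≥ 25 + 5 = 30, the angle opposite BC is not acute, so the smallest enclosing circle has BC as diameter.
Centre = midpoint of BC = (-2.5, 0.5), r² = 34/4 = 8.5.
Centre = (-2.5, 0.5).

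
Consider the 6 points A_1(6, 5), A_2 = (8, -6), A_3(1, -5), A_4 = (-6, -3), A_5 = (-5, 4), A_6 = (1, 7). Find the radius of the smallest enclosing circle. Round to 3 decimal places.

By Welzl's lemma the MEC is supported by two points (diametrically opposite) or three points (on a circumcircle).
The farthest pair is A_2–A_5 with squared distance 269. The circle on this segment as diameter has centre (1.5, -1) and r² = 269/4 = 67.25.
Check A_1: distance² to centre = 56.25 ≤ 67.25, so it lies inside.
All remaining points lie in this disk, and no smaller disk contains both endpoints, so this is the minimum enclosing circle.
r = √(67.25) ≈ 8.201.

8.201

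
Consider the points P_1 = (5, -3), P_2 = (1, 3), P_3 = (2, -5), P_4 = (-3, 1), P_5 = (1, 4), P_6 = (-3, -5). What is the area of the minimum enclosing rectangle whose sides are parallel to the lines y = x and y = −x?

78

In coordinates u = x + y, v = x − y the rectangle is axis-aligned; the map (x,y)→(u,v) scales areas by 2.
u-values: 2, 4, -3, -2, 5, -8; range = 5 − (-8) = 13.
v-values: 8, -2, 7, -4, -3, 2; range = 8 − (-4) = 12.
Area = (13 × 12) / 2 = 78.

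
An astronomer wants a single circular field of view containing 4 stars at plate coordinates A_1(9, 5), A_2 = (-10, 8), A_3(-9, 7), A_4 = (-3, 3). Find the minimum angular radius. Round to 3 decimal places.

By Welzl's lemma the MEC is supported by two points (diametrically opposite) or three points (on a circumcircle).
The farthest pair is A_1–A_2 with squared distance 370. The circle on this segment as diameter has centre (-0.5, 6.5) and r² = 370/4 = 92.5.
Check A_3: distance² to centre = 72.5 ≤ 92.5, so it lies inside.
All remaining points lie in this disk, and no smaller disk contains both endpoints, so this is the minimum enclosing circle.
r = √(92.5) ≈ 9.618.

9.618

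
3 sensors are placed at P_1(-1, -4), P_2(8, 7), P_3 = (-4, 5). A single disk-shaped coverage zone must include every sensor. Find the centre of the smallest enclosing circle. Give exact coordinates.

Side lengths²: P_1P_2² = 202, P_1P_3² = 90, P_2P_3² = 148.
Since P_1P_2² = 202 < 148 + 90 = 238, the triangle is acute, so the smallest enclosing circle is the circumcircle.
Circumcentre = (50/19, 42/19), r² = 18685/361.
Centre = (50/19, 42/19).

(50/19, 42/19)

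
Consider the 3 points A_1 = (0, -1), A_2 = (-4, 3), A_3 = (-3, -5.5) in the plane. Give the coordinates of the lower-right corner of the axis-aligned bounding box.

x-range [-4, 0], y-range [-5.5, 3].
The lower-right corner is (0, -5.5).

(0, -5.5)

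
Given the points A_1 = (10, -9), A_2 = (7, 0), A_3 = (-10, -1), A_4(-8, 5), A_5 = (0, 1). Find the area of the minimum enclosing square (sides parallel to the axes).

400

The bounding box has width 20 and height 14.
An axis-aligned square enclosing the set must have side ≥ max(width, height).
So the minimum side is max(20, 14) = 20.
Area = 20² = 400.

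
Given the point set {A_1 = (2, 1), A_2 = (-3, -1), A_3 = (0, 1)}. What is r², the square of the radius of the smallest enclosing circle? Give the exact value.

7.25

Side lengths²: A_1A_2² = 29, A_1A_3² = 4, A_2A_3² = 13.
Since A_1A_2² = 29 ≥ 13 + 4 = 17, the angle opposite A_1A_2 is not acute, so the smallest enclosing circle has A_1A_2 as diameter.
Centre = midpoint of A_1A_2 = (-0.5, 0), r² = 29/4 = 7.25.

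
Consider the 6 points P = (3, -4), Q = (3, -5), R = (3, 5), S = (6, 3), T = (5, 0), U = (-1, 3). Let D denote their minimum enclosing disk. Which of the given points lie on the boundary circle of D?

Q, R, U

By Welzl's lemma the MEC is supported by two points (diametrically opposite) or three points (on a circumcircle).
The farthest pair is Q–R with squared distance 100. The circle on this segment as diameter has centre (3, 0) and r² = 100/4 = 25.
Check P: distance² to centre = 16 ≤ 25, so it lies inside.
All remaining points lie in this disk, and no smaller disk contains both endpoints, so this is the minimum enclosing circle.
The points at distance exactly r from the centre are Q, R, U — 3 points.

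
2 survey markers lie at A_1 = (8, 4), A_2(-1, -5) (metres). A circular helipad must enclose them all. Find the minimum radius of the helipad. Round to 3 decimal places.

6.364

The smallest circle enclosing two points has them as diameter endpoints.
Centre = midpoint = (3.5, -0.5); r² = |A_1A_2|²/4 = 162/4 = 40.5.
r = √(40.5) ≈ 6.364.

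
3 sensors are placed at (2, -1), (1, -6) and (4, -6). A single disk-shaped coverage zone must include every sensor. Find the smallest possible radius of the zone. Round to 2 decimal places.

Call the three points A, B, C in the order given.
Side lengths²: AB² = 26, AC² = 29, BC² = 9.
Since AC² = 29 < 26 + 9 = 35, the triangle is acute, so the smallest enclosing circle is the circumcircle.
Circumcentre = (2.5, -3.7), r² = 7.54.
r = √(7.54) ≈ 2.75.

2.75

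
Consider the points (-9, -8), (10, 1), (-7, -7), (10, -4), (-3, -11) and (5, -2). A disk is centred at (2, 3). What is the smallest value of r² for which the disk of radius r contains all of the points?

242

The required radius is the distance from (2, 3) to the farthest point.
Squared distances: 242, 68, 181, 113, 221, 34.
Maximum is 242, attained at (-9, -8).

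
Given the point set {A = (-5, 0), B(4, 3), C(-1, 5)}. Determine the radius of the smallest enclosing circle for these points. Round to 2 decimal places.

4.74

Side lengths²: AB² = 90, AC² = 41, BC² = 29.
Since AB² = 90 ≥ 41 + 29 = 70, the angle opposite AB is not acute, so the smallest enclosing circle has AB as diameter.
Centre = midpoint of AB = (-0.5, 1.5), r² = 90/4 = 22.5.
r = √(22.5) ≈ 4.74.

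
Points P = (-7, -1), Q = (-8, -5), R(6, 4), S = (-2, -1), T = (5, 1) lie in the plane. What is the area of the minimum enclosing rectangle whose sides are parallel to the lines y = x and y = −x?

115

In coordinates u = x + y, v = x − y the rectangle is axis-aligned; the map (x,y)→(u,v) scales areas by 2.
u-values: -8, -13, 10, -3, 6; range = 10 − (-13) = 23.
v-values: -6, -3, 2, -1, 4; range = 4 − (-6) = 10.
Area = (23 × 10) / 2 = 115.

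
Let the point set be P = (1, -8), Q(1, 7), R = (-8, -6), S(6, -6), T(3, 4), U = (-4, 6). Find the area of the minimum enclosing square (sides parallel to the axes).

225

The bounding box has width 14 and height 15.
An axis-aligned square enclosing the set must have side ≥ max(width, height).
So the minimum side is max(14, 15) = 15.
Area = 15² = 225.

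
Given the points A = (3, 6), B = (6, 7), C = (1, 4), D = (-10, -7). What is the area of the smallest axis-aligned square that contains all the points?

256

The bounding box has width 16 and height 14.
An axis-aligned square enclosing the set must have side ≥ max(width, height).
So the minimum side is max(16, 14) = 16.
Area = 16² = 256.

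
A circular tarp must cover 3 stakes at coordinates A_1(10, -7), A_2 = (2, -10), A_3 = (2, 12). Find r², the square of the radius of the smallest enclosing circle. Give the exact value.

Side lengths²: A_1A_2² = 73, A_1A_3² = 425, A_2A_3² = 484.
Since A_2A_3² = 484 < 425 + 73 = 498, the triangle is acute, so the smallest enclosing circle is the circumcircle.
Circumcentre = (2.4375, 1), r² = 121.19140625.

121.19140625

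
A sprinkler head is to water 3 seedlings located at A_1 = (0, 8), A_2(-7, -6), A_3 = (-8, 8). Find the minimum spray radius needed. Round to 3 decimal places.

7.846

Side lengths²: A_1A_2² = 245, A_1A_3² = 64, A_2A_3² = 197.
Since A_1A_2² = 245 < 197 + 64 = 261, the triangle is acute, so the smallest enclosing circle is the circumcircle.
Circumcentre = (-4, 1.25), r² = 61.5625.
r = √(61.5625) ≈ 7.846.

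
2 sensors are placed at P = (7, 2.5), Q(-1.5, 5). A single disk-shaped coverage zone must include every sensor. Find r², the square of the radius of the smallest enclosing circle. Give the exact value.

The smallest circle enclosing two points has them as diameter endpoints.
Centre = midpoint = (2.75, 3.75); r² = |PQ|²/4 = 78.5/4 = 19.625.

19.625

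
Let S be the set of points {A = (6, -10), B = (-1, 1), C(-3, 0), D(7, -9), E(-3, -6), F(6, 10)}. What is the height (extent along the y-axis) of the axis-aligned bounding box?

max y = 10, min y = -10, so height = 20.

20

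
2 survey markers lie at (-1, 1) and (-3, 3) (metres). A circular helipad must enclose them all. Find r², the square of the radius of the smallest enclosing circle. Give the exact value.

2

The smallest circle enclosing two points has them as diameter endpoints.
Centre = midpoint = (-2, 2); r² = |(-1, 1)−(-3, 3)|²/4 = 8/4 = 2.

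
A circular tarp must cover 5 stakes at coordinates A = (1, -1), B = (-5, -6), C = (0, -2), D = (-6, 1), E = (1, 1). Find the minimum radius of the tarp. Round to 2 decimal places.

4.66

The minimum enclosing circle is determined by three boundary points: B, D, E.
Their circumcentre is (-2.5, -29/14) with r² = 2125/98.
The farthest remaining point A is at distance² 1313/98 ≤ 2125/98.
r = √(2125/98) ≈ 4.66.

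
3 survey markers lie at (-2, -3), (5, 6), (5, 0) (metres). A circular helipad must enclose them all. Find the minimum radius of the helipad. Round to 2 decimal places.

5.70

Call the three points A, B, C in the order given.
Side lengths²: AB² = 130, AC² = 58, BC² = 36.
Since AB² = 130 ≥ 58 + 36 = 94, the angle opposite AB is not acute, so the smallest enclosing circle has AB as diameter.
Centre = midpoint of AB = (1.5, 1.5), r² = 130/4 = 32.5.
r = √(32.5) ≈ 5.70.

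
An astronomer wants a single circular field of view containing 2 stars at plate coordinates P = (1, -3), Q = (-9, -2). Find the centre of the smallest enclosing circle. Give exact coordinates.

(-4, -2.5)

The smallest circle enclosing two points has them as diameter endpoints.
Centre = midpoint = (-4, -2.5); r² = |PQ|²/4 = 101/4 = 25.25.
Centre = (-4, -2.5).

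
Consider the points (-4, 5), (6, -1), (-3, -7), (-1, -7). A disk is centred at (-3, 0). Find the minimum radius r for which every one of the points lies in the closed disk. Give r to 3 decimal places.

The required radius is the distance from (-3, 0) to the farthest point.
Squared distances: 26, 82, 49, 53.
Maximum is 82, attained at (6, -1).
r = √82 ≈ 9.055.

9.055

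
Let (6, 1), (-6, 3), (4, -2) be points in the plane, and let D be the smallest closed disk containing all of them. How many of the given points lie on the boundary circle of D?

2

Call the three points A, B, C in the order given.
Side lengths²: AB² = 148, AC² = 13, BC² = 125.
Since AB² = 148 ≥ 125 + 13 = 138, the angle opposite AB is not acute, so the smallest enclosing circle has AB as diameter.
Centre = midpoint of AB = (0, 2), r² = 148/4 = 37.
The points at distance exactly r from the centre are (6, 1), (-6, 3) — 2 points.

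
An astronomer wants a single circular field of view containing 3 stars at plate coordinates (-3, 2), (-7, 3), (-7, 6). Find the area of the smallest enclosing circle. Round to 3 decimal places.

Call the three points A, B, C in the order given.
Side lengths²: AB² = 17, AC² = 32, BC² = 9.
Since AC² = 32 ≥ 17 + 9 = 26, the angle opposite AC is not acute, so the smallest enclosing circle has AC as diameter.
Centre = midpoint of AC = (-5, 4), r² = 32/4 = 8.
Area = π·r² = π·8 ≈ 25.133.

25.133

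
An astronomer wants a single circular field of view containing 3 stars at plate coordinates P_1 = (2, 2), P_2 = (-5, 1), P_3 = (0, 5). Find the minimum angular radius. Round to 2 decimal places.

Side lengths²: P_1P_2² = 50, P_1P_3² = 13, P_2P_3² = 41.
Since P_1P_2² = 50 < 41 + 13 = 54, the triangle is acute, so the smallest enclosing circle is the circumcircle.
Circumcentre = (-71/46, 83/46), r² = 13325/1058.
r = √(13325/1058) ≈ 3.55.

3.55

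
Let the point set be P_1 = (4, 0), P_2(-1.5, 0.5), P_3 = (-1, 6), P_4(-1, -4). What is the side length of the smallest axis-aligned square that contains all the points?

10

The bounding box has width 5.5 and height 10.
An axis-aligned square enclosing the set must have side ≥ max(width, height).
So the minimum side is max(5.5, 10) = 10.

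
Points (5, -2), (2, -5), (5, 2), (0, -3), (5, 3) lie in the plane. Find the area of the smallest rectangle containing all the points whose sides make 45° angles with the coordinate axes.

In coordinates u = x + y, v = x − y the rectangle is axis-aligned; the map (x,y)→(u,v) scales areas by 2.
u-values: 3, -3, 7, -3, 8; range = 8 − (-3) = 11.
v-values: 7, 7, 3, 3, 2; range = 7 − 2 = 5.
Area = (11 × 5) / 2 = 27.5.

27.5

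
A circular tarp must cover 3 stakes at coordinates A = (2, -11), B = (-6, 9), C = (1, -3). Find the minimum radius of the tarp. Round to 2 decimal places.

Side lengths²: AB² = 464, AC² = 65, BC² = 193.
Since AB² = 464 ≥ 193 + 65 = 258, the angle opposite AB is not acute, so the smallest enclosing circle has AB as diameter.
Centre = midpoint of AB = (-2, -1), r² = 464/4 = 116.
r = √116 ≈ 10.77.

10.77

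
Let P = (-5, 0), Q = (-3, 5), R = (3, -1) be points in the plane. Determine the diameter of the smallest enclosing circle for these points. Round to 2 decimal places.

8.77

Side lengths²: PQ² = 29, PR² = 65, QR² = 72.
Since QR² = 72 < 65 + 29 = 94, the triangle is acute, so the smallest enclosing circle is the circumcircle.
Circumcentre = (-11/14, 17/14), r² = 1885/98.
Diameter = 2r = 2√(1885/98) ≈ 8.77.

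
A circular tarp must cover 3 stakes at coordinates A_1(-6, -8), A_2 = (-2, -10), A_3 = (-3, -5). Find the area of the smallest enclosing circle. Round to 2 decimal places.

22.69

Side lengths²: A_1A_2² = 20, A_1A_3² = 18, A_2A_3² = 26.
Since A_2A_3² = 26 < 20 + 18 = 38, the triangle is acute, so the smallest enclosing circle is the circumcircle.
Circumcentre = (-10/3, -23/3), r² = 65/9.
Area = π·r² = π·65/9 ≈ 22.69.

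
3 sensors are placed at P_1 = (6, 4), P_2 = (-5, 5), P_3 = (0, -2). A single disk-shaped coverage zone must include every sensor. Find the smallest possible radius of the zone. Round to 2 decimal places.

5.60

Side lengths²: P_1P_2² = 122, P_1P_3² = 72, P_2P_3² = 74.
Since P_1P_2² = 122 < 74 + 72 = 146, the triangle is acute, so the smallest enclosing circle is the circumcircle.
Circumcentre = (5/12, 43/12), r² = 2257/72.
r = √(2257/72) ≈ 5.60.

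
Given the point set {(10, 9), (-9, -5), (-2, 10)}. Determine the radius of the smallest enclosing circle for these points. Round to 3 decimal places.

11.800

Call the three points A, B, C in the order given.
Side lengths²: AB² = 557, AC² = 145, BC² = 274.
Since AB² = 557 ≥ 274 + 145 = 419, the angle opposite AB is not acute, so the smallest enclosing circle has AB as diameter.
Centre = midpoint of AB = (0.5, 2), r² = 557/4 = 139.25.
r = √(139.25) ≈ 11.800.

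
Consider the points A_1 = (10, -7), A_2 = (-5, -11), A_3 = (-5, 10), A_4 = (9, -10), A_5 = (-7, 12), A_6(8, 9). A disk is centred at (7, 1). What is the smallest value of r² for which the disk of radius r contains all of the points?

The required radius is the distance from (7, 1) to the farthest point.
Squared distances: 73, 288, 225, 125, 317, 65.
Maximum is 317, attained at A_5.

317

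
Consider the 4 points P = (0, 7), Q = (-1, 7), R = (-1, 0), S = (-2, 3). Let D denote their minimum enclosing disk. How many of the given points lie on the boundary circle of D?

3

By Welzl's lemma the MEC is supported by two points (diametrically opposite) or three points (on a circumcircle).
The farthest pair is P–R with squared distance 50. The circle on this segment as diameter has centre (-0.5, 3.5) and r² = 50/4 = 12.5.
Check Q: distance² to centre = 12.5 ≤ 12.5, so it lies inside.
All remaining points lie in this disk, and no smaller disk contains both endpoints, so this is the minimum enclosing circle.
The points at distance exactly r from the centre are P, Q, R — 3 points.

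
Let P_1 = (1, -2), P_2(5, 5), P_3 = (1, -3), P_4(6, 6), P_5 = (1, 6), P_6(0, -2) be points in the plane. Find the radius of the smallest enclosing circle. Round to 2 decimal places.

The minimum enclosing circle of a finite set is fixed by two of the points (as a diameter) or three (as a circumcircle).
The farthest pair is P_3–P_4 with squared distance 106. The circle on this segment as diameter has centre (3.5, 1.5) and r² = 106/4 = 26.5.
Check P_1: distance² to centre = 18.5 ≤ 26.5, so it lies inside.
All remaining points lie in this disk, and no smaller disk contains both endpoints, so this is the minimum enclosing circle.
r = √(26.5) ≈ 5.15.

5.15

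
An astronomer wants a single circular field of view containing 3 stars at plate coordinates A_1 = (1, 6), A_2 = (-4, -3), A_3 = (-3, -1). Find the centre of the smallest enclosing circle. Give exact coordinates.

(-1.5, 1.5)

Side lengths²: A_1A_2² = 106, A_1A_3² = 65, A_2A_3² = 5.
Since A_1A_2² = 106 ≥ 65 + 5 = 70, the angle opposite A_1A_2 is not acute, so the smallest enclosing circle has A_1A_2 as diameter.
Centre = midpoint of A_1A_2 = (-1.5, 1.5), r² = 106/4 = 26.5.
Centre = (-1.5, 1.5).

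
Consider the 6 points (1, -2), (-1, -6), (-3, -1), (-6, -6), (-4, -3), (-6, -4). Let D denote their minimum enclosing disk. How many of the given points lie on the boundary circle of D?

2

The farthest pair is (1, -2)–(-6, -6) with squared distance 65. The circle on this segment as diameter has centre (-2.5, -4) and r² = 65/4 = 16.25.
Check (-1, -6): distance² to centre = 6.25 ≤ 16.25, so it lies inside.
All remaining points lie in this disk, and no smaller disk contains both endpoints, so this is the minimum enclosing circle.
The points at distance exactly r from the centre are (1, -2), (-6, -6) — 2 points.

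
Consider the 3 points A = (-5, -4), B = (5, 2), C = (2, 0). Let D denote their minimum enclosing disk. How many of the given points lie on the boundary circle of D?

Side lengths²: AB² = 136, AC² = 65, BC² = 13.
Since AB² = 136 ≥ 65 + 13 = 78, the angle opposite AB is not acute, so the smallest enclosing circle has AB as diameter.
Centre = midpoint of AB = (0, -1), r² = 136/4 = 34.
The points at distance exactly r from the centre are A, B — 2 points.

2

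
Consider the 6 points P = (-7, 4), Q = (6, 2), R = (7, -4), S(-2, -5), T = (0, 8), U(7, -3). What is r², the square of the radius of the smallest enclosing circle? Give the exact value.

A smallest enclosing disk is always determined by at most three of the input points on its boundary.
The farthest pair is P–R with squared distance 260. The circle on this segment as diameter has centre (0, 0) and r² = 260/4 = 65.
Check Q: distance² to centre = 40 ≤ 65, so it lies inside.
All remaining points lie in this disk, and no smaller disk contains both endpoints, so this is the minimum enclosing circle.

65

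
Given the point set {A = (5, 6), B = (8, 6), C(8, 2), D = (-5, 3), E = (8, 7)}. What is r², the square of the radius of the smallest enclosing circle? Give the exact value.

15725/338

A smallest enclosing disk is always determined by at most three of the input points on its boundary.
The minimum enclosing circle is determined by three boundary points: C, D, E.
Their circumcentre is (43/26, 4.5) with r² = 15725/338.
The farthest remaining point B is at distance² 14373/338 ≤ 15725/338.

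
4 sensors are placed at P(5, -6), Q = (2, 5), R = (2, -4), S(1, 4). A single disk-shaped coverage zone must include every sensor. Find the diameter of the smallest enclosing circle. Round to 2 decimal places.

A smallest enclosing disk is always determined by at most three of the input points on its boundary.
The farthest pair is P–Q with squared distance 130. The circle on this segment as diameter has centre (3.5, -0.5) and r² = 130/4 = 32.5.
Check R: distance² to centre = 14.5 ≤ 32.5, so it lies inside.
All remaining points lie in this disk, and no smaller disk contains both endpoints, so this is the minimum enclosing circle.
Diameter = 2r = 2√(32.5) ≈ 11.40.

11.40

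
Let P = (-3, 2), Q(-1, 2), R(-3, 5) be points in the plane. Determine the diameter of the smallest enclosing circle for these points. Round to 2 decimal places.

3.61

Side lengths²: PQ² = 4, PR² = 9, QR² = 13.
Since QR² = 13 ≥ 9 + 4 = 13, the angle opposite QR is not acute, so the smallest enclosing circle has QR as diameter.
Centre = midpoint of QR = (-2, 3.5), r² = 13/4 = 3.25.
Diameter = 2r = 2√(3.25) ≈ 3.61.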